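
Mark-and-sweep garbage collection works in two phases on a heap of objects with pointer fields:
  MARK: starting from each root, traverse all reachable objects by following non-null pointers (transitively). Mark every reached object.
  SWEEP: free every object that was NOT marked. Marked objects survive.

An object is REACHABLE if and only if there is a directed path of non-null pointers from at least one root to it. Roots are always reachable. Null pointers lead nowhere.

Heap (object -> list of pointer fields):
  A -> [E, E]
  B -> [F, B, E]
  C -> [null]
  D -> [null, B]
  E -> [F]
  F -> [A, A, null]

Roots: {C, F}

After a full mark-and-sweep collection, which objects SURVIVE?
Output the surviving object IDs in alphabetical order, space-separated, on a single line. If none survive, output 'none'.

Roots: C F
Mark C: refs=null, marked=C
Mark F: refs=A A null, marked=C F
Mark A: refs=E E, marked=A C F
Mark E: refs=F, marked=A C E F
Unmarked (collected): B D

Answer: A C E F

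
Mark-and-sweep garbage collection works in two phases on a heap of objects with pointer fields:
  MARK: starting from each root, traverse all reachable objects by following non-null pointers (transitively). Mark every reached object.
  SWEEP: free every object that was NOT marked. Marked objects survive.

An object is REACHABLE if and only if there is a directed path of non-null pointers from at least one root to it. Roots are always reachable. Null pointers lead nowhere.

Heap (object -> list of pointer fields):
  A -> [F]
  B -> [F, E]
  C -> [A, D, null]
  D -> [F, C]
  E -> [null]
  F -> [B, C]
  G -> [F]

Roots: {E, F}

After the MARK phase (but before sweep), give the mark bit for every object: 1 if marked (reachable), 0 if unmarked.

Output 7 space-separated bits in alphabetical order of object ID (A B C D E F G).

Answer: 1 1 1 1 1 1 0

Derivation:
Roots: E F
Mark E: refs=null, marked=E
Mark F: refs=B C, marked=E F
Mark B: refs=F E, marked=B E F
Mark C: refs=A D null, marked=B C E F
Mark A: refs=F, marked=A B C E F
Mark D: refs=F C, marked=A B C D E F
Unmarked (collected): G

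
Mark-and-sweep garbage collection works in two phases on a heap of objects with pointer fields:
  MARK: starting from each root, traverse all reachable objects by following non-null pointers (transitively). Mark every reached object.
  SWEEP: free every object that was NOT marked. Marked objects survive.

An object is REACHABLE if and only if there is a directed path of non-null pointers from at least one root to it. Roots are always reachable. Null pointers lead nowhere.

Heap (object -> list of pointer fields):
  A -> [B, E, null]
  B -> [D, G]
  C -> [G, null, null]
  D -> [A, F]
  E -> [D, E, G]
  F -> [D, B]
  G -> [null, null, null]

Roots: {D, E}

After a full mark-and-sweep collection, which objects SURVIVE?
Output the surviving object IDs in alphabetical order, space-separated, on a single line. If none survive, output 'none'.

Answer: A B D E F G

Derivation:
Roots: D E
Mark D: refs=A F, marked=D
Mark E: refs=D E G, marked=D E
Mark A: refs=B E null, marked=A D E
Mark F: refs=D B, marked=A D E F
Mark G: refs=null null null, marked=A D E F G
Mark B: refs=D G, marked=A B D E F G
Unmarked (collected): C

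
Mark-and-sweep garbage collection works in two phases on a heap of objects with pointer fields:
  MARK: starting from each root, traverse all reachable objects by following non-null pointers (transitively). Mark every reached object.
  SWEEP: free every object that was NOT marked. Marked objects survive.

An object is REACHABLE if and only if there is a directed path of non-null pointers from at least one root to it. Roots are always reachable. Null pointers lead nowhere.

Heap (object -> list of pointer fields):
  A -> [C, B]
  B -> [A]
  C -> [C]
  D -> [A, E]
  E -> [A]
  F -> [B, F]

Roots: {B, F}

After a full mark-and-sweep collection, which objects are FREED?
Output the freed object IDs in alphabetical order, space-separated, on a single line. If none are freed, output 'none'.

Answer: D E

Derivation:
Roots: B F
Mark B: refs=A, marked=B
Mark F: refs=B F, marked=B F
Mark A: refs=C B, marked=A B F
Mark C: refs=C, marked=A B C F
Unmarked (collected): D E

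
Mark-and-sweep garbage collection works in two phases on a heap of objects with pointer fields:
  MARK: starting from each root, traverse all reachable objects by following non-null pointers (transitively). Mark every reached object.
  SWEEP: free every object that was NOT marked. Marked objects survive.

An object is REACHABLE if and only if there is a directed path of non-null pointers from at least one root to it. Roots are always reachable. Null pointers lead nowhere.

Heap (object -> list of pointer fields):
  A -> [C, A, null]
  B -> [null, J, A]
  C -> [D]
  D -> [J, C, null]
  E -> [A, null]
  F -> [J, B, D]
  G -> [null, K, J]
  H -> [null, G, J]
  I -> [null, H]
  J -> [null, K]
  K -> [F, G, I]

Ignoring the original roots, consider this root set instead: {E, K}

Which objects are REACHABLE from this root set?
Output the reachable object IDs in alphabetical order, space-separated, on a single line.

Answer: A B C D E F G H I J K

Derivation:
Roots: E K
Mark E: refs=A null, marked=E
Mark K: refs=F G I, marked=E K
Mark A: refs=C A null, marked=A E K
Mark F: refs=J B D, marked=A E F K
Mark G: refs=null K J, marked=A E F G K
Mark I: refs=null H, marked=A E F G I K
Mark C: refs=D, marked=A C E F G I K
Mark J: refs=null K, marked=A C E F G I J K
Mark B: refs=null J A, marked=A B C E F G I J K
Mark D: refs=J C null, marked=A B C D E F G I J K
Mark H: refs=null G J, marked=A B C D E F G H I J K
Unmarked (collected): (none)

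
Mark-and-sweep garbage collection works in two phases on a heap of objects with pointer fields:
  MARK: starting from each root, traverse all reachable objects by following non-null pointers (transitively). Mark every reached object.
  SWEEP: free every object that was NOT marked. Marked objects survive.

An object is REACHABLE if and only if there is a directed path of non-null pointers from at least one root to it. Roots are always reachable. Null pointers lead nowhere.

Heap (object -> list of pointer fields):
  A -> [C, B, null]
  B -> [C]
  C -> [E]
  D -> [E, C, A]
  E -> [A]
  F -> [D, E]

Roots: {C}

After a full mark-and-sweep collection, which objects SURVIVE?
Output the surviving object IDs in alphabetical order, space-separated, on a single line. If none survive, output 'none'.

Answer: A B C E

Derivation:
Roots: C
Mark C: refs=E, marked=C
Mark E: refs=A, marked=C E
Mark A: refs=C B null, marked=A C E
Mark B: refs=C, marked=A B C E
Unmarked (collected): D F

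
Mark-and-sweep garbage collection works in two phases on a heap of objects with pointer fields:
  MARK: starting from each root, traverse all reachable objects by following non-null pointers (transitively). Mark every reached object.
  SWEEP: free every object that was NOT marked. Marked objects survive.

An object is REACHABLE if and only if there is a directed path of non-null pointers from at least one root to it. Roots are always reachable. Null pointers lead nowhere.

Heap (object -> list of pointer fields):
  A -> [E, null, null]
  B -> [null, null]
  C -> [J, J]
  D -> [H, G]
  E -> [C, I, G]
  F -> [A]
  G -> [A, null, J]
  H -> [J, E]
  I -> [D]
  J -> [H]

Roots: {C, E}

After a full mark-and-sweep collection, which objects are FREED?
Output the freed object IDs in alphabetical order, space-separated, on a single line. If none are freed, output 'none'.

Answer: B F

Derivation:
Roots: C E
Mark C: refs=J J, marked=C
Mark E: refs=C I G, marked=C E
Mark J: refs=H, marked=C E J
Mark I: refs=D, marked=C E I J
Mark G: refs=A null J, marked=C E G I J
Mark H: refs=J E, marked=C E G H I J
Mark D: refs=H G, marked=C D E G H I J
Mark A: refs=E null null, marked=A C D E G H I J
Unmarked (collected): B F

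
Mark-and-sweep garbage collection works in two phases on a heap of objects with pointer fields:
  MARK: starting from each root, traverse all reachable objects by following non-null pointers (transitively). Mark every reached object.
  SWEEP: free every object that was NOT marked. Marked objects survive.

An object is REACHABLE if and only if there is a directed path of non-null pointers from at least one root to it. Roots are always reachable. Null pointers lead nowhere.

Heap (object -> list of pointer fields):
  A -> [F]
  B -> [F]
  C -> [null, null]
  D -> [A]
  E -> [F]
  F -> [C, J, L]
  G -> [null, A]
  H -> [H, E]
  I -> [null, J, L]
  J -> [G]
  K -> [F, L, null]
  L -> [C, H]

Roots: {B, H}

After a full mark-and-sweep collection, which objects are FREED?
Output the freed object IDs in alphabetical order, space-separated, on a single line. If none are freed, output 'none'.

Answer: D I K

Derivation:
Roots: B H
Mark B: refs=F, marked=B
Mark H: refs=H E, marked=B H
Mark F: refs=C J L, marked=B F H
Mark E: refs=F, marked=B E F H
Mark C: refs=null null, marked=B C E F H
Mark J: refs=G, marked=B C E F H J
Mark L: refs=C H, marked=B C E F H J L
Mark G: refs=null A, marked=B C E F G H J L
Mark A: refs=F, marked=A B C E F G H J L
Unmarked (collected): D I K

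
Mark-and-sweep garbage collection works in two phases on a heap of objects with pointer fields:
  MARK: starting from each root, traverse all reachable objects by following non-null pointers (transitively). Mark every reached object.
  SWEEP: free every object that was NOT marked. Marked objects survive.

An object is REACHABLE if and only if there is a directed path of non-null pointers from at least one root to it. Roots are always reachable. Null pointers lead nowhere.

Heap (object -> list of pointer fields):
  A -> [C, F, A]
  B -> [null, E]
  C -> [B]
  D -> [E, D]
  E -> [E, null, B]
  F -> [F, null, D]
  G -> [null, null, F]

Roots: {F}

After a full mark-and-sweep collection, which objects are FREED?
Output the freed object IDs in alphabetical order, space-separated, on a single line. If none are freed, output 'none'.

Answer: A C G

Derivation:
Roots: F
Mark F: refs=F null D, marked=F
Mark D: refs=E D, marked=D F
Mark E: refs=E null B, marked=D E F
Mark B: refs=null E, marked=B D E F
Unmarked (collected): A C G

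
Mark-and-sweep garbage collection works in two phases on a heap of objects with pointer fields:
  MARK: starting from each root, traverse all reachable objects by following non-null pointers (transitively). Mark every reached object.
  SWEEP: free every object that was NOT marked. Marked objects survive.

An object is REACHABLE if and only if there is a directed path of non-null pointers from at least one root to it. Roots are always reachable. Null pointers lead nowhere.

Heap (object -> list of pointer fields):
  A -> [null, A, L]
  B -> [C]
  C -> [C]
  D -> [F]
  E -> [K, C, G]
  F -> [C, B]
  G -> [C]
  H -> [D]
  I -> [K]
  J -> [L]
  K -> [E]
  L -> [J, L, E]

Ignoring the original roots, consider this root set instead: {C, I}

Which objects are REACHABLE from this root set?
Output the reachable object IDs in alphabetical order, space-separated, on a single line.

Roots: C I
Mark C: refs=C, marked=C
Mark I: refs=K, marked=C I
Mark K: refs=E, marked=C I K
Mark E: refs=K C G, marked=C E I K
Mark G: refs=C, marked=C E G I K
Unmarked (collected): A B D F H J L

Answer: C E G I K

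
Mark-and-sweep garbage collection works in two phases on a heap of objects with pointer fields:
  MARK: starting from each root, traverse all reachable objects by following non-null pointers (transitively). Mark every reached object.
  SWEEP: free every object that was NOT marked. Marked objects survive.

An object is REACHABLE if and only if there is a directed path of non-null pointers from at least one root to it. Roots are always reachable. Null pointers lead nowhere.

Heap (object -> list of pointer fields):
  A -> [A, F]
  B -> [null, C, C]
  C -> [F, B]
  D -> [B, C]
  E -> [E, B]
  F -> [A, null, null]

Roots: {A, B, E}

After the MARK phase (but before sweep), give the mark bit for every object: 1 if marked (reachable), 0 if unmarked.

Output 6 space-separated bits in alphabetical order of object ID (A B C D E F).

Roots: A B E
Mark A: refs=A F, marked=A
Mark B: refs=null C C, marked=A B
Mark E: refs=E B, marked=A B E
Mark F: refs=A null null, marked=A B E F
Mark C: refs=F B, marked=A B C E F
Unmarked (collected): D

Answer: 1 1 1 0 1 1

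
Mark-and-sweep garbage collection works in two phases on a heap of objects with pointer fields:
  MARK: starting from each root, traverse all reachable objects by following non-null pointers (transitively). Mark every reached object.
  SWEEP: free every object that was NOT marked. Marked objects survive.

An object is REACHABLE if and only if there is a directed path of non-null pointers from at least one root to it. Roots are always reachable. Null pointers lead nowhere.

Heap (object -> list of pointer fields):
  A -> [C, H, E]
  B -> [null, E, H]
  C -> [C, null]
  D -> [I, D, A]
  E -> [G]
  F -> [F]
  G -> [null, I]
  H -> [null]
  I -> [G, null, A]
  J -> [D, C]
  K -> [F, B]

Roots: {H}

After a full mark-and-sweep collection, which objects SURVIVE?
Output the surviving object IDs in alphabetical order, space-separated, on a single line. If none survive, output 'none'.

Roots: H
Mark H: refs=null, marked=H
Unmarked (collected): A B C D E F G I J K

Answer: H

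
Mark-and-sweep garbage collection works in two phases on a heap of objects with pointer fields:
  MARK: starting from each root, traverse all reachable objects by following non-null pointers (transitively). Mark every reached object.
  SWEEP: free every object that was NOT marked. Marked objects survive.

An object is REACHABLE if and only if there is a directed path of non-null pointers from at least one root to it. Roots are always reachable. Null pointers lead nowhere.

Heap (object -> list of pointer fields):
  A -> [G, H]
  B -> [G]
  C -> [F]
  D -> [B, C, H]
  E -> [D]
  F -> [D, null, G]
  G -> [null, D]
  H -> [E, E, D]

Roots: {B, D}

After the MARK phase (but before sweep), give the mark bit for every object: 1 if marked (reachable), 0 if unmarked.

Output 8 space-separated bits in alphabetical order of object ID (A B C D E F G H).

Roots: B D
Mark B: refs=G, marked=B
Mark D: refs=B C H, marked=B D
Mark G: refs=null D, marked=B D G
Mark C: refs=F, marked=B C D G
Mark H: refs=E E D, marked=B C D G H
Mark F: refs=D null G, marked=B C D F G H
Mark E: refs=D, marked=B C D E F G H
Unmarked (collected): A

Answer: 0 1 1 1 1 1 1 1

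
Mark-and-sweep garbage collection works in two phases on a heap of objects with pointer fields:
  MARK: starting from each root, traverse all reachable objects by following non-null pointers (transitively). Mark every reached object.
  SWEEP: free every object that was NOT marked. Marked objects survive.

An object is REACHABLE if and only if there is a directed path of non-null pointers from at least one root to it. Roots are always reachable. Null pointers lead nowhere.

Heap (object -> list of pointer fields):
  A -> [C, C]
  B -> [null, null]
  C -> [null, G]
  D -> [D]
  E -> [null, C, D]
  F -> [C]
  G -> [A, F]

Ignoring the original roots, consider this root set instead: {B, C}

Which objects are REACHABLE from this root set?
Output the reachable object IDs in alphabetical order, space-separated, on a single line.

Roots: B C
Mark B: refs=null null, marked=B
Mark C: refs=null G, marked=B C
Mark G: refs=A F, marked=B C G
Mark A: refs=C C, marked=A B C G
Mark F: refs=C, marked=A B C F G
Unmarked (collected): D E

Answer: A B C F G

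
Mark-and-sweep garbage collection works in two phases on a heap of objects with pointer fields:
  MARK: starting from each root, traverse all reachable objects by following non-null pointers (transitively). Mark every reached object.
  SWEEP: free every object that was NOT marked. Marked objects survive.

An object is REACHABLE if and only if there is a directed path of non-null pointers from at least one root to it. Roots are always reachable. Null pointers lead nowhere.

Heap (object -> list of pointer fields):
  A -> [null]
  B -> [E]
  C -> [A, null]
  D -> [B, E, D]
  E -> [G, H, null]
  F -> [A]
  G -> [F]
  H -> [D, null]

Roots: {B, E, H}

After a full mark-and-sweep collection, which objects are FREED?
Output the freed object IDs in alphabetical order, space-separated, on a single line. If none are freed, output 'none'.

Roots: B E H
Mark B: refs=E, marked=B
Mark E: refs=G H null, marked=B E
Mark H: refs=D null, marked=B E H
Mark G: refs=F, marked=B E G H
Mark D: refs=B E D, marked=B D E G H
Mark F: refs=A, marked=B D E F G H
Mark A: refs=null, marked=A B D E F G H
Unmarked (collected): C

Answer: C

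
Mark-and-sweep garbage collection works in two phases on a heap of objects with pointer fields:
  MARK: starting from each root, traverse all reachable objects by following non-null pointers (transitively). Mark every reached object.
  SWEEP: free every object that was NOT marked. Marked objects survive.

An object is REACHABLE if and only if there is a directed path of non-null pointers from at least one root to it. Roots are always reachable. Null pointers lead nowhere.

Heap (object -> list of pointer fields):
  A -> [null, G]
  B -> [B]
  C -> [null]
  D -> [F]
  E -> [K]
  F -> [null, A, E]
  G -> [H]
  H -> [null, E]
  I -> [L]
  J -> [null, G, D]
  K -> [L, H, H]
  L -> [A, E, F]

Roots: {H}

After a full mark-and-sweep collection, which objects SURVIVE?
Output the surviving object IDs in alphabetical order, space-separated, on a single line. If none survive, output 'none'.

Answer: A E F G H K L

Derivation:
Roots: H
Mark H: refs=null E, marked=H
Mark E: refs=K, marked=E H
Mark K: refs=L H H, marked=E H K
Mark L: refs=A E F, marked=E H K L
Mark A: refs=null G, marked=A E H K L
Mark F: refs=null A E, marked=A E F H K L
Mark G: refs=H, marked=A E F G H K L
Unmarked (collected): B C D I J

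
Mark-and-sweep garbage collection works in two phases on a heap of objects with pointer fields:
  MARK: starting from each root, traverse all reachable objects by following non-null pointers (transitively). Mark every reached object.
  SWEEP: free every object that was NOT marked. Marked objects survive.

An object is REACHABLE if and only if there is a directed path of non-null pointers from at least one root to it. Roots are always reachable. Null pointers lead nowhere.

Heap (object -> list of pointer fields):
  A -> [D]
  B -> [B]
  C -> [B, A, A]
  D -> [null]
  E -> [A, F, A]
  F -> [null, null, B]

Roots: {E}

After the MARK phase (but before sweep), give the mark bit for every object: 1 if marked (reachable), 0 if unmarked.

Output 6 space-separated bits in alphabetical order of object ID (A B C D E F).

Answer: 1 1 0 1 1 1

Derivation:
Roots: E
Mark E: refs=A F A, marked=E
Mark A: refs=D, marked=A E
Mark F: refs=null null B, marked=A E F
Mark D: refs=null, marked=A D E F
Mark B: refs=B, marked=A B D E F
Unmarked (collected): C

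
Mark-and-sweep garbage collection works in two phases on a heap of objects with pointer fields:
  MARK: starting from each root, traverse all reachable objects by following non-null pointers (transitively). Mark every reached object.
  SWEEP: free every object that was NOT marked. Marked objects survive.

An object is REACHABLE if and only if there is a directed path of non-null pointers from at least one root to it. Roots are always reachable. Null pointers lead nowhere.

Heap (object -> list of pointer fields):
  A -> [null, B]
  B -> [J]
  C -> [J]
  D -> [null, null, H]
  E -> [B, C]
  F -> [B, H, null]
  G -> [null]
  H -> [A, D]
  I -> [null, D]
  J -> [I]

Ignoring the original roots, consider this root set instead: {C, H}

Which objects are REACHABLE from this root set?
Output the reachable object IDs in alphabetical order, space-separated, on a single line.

Answer: A B C D H I J

Derivation:
Roots: C H
Mark C: refs=J, marked=C
Mark H: refs=A D, marked=C H
Mark J: refs=I, marked=C H J
Mark A: refs=null B, marked=A C H J
Mark D: refs=null null H, marked=A C D H J
Mark I: refs=null D, marked=A C D H I J
Mark B: refs=J, marked=A B C D H I J
Unmarked (collected): E F G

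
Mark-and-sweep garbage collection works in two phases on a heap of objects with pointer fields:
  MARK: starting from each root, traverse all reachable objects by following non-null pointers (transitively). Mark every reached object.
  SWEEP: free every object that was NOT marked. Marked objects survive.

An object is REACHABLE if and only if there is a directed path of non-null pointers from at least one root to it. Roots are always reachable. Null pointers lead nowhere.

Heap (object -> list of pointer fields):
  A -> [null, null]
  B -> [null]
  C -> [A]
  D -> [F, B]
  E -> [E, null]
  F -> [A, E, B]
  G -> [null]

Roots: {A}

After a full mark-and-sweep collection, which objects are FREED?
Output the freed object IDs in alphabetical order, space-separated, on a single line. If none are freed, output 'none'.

Answer: B C D E F G

Derivation:
Roots: A
Mark A: refs=null null, marked=A
Unmarked (collected): B C D E F G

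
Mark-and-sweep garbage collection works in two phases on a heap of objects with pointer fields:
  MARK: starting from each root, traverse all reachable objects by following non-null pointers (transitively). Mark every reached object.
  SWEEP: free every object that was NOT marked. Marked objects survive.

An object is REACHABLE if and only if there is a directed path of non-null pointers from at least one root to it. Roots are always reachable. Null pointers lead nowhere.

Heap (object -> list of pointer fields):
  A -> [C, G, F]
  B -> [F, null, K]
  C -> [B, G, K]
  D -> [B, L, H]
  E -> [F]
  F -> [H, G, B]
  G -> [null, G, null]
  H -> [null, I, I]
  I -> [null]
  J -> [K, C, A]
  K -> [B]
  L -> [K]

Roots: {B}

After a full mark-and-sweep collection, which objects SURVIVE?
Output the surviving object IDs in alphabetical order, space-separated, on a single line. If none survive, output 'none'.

Answer: B F G H I K

Derivation:
Roots: B
Mark B: refs=F null K, marked=B
Mark F: refs=H G B, marked=B F
Mark K: refs=B, marked=B F K
Mark H: refs=null I I, marked=B F H K
Mark G: refs=null G null, marked=B F G H K
Mark I: refs=null, marked=B F G H I K
Unmarked (collected): A C D E J L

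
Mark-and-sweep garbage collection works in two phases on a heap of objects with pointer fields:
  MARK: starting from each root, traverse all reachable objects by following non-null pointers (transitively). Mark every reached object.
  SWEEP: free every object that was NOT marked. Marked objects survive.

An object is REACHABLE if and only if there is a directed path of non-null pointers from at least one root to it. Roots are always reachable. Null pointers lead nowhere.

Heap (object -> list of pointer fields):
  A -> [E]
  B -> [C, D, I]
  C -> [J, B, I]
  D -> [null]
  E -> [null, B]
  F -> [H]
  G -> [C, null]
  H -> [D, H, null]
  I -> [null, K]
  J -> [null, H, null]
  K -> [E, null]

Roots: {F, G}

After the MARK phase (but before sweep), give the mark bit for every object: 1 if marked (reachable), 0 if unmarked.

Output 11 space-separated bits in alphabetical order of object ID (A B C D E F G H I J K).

Roots: F G
Mark F: refs=H, marked=F
Mark G: refs=C null, marked=F G
Mark H: refs=D H null, marked=F G H
Mark C: refs=J B I, marked=C F G H
Mark D: refs=null, marked=C D F G H
Mark J: refs=null H null, marked=C D F G H J
Mark B: refs=C D I, marked=B C D F G H J
Mark I: refs=null K, marked=B C D F G H I J
Mark K: refs=E null, marked=B C D F G H I J K
Mark E: refs=null B, marked=B C D E F G H I J K
Unmarked (collected): A

Answer: 0 1 1 1 1 1 1 1 1 1 1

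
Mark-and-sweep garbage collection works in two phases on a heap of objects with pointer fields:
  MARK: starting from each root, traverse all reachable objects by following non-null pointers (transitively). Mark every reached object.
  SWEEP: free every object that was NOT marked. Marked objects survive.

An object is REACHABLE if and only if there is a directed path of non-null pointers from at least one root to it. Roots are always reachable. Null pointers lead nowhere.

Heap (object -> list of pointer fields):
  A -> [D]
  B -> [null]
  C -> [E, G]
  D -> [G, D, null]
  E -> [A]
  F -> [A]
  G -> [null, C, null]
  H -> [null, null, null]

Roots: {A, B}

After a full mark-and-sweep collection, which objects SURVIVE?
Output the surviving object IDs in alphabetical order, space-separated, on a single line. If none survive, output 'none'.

Roots: A B
Mark A: refs=D, marked=A
Mark B: refs=null, marked=A B
Mark D: refs=G D null, marked=A B D
Mark G: refs=null C null, marked=A B D G
Mark C: refs=E G, marked=A B C D G
Mark E: refs=A, marked=A B C D E G
Unmarked (collected): F H

Answer: A B C D E G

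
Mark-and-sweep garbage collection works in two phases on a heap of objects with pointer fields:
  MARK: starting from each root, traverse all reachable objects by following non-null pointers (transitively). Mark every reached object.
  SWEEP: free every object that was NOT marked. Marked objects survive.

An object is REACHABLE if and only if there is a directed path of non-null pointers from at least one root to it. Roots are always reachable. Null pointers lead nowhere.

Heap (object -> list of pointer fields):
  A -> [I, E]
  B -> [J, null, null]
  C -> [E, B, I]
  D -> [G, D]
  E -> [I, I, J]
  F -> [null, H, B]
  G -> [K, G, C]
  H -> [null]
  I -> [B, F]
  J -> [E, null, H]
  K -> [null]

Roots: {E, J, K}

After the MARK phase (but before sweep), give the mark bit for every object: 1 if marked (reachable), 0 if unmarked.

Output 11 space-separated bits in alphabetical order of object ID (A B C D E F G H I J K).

Answer: 0 1 0 0 1 1 0 1 1 1 1

Derivation:
Roots: E J K
Mark E: refs=I I J, marked=E
Mark J: refs=E null H, marked=E J
Mark K: refs=null, marked=E J K
Mark I: refs=B F, marked=E I J K
Mark H: refs=null, marked=E H I J K
Mark B: refs=J null null, marked=B E H I J K
Mark F: refs=null H B, marked=B E F H I J K
Unmarked (collected): A C D G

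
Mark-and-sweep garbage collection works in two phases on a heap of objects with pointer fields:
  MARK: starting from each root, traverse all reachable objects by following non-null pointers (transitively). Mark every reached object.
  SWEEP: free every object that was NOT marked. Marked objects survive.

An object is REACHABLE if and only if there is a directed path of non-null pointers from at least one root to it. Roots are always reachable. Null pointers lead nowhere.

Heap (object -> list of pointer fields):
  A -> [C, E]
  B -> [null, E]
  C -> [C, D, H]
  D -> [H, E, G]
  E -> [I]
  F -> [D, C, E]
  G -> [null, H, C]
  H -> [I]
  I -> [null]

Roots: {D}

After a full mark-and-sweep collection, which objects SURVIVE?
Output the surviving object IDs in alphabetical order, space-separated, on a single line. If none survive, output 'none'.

Answer: C D E G H I

Derivation:
Roots: D
Mark D: refs=H E G, marked=D
Mark H: refs=I, marked=D H
Mark E: refs=I, marked=D E H
Mark G: refs=null H C, marked=D E G H
Mark I: refs=null, marked=D E G H I
Mark C: refs=C D H, marked=C D E G H I
Unmarked (collected): A B F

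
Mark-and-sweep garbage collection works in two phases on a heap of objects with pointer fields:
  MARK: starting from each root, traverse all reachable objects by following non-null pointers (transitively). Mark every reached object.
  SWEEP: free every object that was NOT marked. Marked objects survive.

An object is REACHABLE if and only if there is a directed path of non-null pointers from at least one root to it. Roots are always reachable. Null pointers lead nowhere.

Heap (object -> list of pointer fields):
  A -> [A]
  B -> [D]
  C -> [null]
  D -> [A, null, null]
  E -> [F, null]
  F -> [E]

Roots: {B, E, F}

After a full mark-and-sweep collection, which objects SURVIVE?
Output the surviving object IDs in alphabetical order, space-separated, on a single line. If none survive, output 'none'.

Answer: A B D E F

Derivation:
Roots: B E F
Mark B: refs=D, marked=B
Mark E: refs=F null, marked=B E
Mark F: refs=E, marked=B E F
Mark D: refs=A null null, marked=B D E F
Mark A: refs=A, marked=A B D E F
Unmarked (collected): C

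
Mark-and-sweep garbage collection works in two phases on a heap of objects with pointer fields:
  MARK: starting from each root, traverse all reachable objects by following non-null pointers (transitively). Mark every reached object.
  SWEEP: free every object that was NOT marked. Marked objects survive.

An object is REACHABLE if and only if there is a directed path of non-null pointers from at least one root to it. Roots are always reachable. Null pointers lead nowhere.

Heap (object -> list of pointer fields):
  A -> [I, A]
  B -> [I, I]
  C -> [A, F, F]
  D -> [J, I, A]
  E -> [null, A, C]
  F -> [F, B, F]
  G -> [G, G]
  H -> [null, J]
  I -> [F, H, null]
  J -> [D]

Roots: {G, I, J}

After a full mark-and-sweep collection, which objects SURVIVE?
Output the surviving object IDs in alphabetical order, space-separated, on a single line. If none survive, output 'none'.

Roots: G I J
Mark G: refs=G G, marked=G
Mark I: refs=F H null, marked=G I
Mark J: refs=D, marked=G I J
Mark F: refs=F B F, marked=F G I J
Mark H: refs=null J, marked=F G H I J
Mark D: refs=J I A, marked=D F G H I J
Mark B: refs=I I, marked=B D F G H I J
Mark A: refs=I A, marked=A B D F G H I J
Unmarked (collected): C E

Answer: A B D F G H I J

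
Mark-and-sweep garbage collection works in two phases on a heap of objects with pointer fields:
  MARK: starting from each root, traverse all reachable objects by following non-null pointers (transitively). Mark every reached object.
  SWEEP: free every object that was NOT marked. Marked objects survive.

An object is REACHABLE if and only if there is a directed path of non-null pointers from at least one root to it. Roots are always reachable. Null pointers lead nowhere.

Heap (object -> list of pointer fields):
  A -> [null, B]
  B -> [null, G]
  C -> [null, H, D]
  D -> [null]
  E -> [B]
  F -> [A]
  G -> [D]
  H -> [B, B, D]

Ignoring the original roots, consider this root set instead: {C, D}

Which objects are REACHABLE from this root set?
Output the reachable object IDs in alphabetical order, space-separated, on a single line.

Roots: C D
Mark C: refs=null H D, marked=C
Mark D: refs=null, marked=C D
Mark H: refs=B B D, marked=C D H
Mark B: refs=null G, marked=B C D H
Mark G: refs=D, marked=B C D G H
Unmarked (collected): A E F

Answer: B C D G H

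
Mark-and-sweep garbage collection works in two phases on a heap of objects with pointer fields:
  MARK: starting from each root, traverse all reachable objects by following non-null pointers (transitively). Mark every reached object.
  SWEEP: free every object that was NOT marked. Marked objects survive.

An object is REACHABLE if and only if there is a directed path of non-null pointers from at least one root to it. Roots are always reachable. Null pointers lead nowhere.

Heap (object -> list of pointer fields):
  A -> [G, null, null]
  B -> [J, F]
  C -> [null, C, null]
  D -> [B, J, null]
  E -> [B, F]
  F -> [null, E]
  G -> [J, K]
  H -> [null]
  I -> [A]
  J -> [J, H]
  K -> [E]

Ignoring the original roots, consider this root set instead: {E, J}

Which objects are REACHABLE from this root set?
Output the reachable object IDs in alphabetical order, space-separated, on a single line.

Answer: B E F H J

Derivation:
Roots: E J
Mark E: refs=B F, marked=E
Mark J: refs=J H, marked=E J
Mark B: refs=J F, marked=B E J
Mark F: refs=null E, marked=B E F J
Mark H: refs=null, marked=B E F H J
Unmarked (collected): A C D G I K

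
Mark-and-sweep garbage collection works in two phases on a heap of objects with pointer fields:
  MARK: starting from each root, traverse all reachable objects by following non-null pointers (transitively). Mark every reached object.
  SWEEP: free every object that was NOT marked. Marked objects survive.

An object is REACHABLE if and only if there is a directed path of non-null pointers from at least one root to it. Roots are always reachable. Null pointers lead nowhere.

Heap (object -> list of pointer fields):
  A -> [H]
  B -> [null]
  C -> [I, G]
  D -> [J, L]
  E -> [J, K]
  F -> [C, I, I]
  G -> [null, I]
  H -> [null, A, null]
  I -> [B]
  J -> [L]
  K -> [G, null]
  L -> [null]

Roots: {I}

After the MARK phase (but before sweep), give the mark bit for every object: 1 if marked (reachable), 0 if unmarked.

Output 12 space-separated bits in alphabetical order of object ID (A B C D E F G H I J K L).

Answer: 0 1 0 0 0 0 0 0 1 0 0 0

Derivation:
Roots: I
Mark I: refs=B, marked=I
Mark B: refs=null, marked=B I
Unmarked (collected): A C D E F G H J K L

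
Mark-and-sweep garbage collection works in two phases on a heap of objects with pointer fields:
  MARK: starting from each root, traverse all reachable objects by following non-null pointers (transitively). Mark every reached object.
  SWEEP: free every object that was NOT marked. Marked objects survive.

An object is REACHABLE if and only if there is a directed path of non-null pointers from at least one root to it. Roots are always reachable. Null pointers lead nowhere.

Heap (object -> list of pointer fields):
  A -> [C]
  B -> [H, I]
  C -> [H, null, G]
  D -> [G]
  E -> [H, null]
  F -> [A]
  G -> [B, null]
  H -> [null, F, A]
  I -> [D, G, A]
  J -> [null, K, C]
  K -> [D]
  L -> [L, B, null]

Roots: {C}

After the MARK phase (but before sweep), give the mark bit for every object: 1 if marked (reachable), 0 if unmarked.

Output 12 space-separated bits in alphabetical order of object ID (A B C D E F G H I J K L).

Roots: C
Mark C: refs=H null G, marked=C
Mark H: refs=null F A, marked=C H
Mark G: refs=B null, marked=C G H
Mark F: refs=A, marked=C F G H
Mark A: refs=C, marked=A C F G H
Mark B: refs=H I, marked=A B C F G H
Mark I: refs=D G A, marked=A B C F G H I
Mark D: refs=G, marked=A B C D F G H I
Unmarked (collected): E J K L

Answer: 1 1 1 1 0 1 1 1 1 0 0 0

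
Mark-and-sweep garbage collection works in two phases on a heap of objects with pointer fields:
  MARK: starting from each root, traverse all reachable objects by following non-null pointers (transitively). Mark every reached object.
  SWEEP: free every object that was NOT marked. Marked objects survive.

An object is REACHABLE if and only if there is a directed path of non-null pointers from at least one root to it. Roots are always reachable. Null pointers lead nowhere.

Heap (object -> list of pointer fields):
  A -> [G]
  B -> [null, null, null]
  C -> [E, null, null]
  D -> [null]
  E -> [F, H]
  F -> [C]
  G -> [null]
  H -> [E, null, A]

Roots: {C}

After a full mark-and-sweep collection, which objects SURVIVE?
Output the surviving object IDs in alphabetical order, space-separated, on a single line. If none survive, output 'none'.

Roots: C
Mark C: refs=E null null, marked=C
Mark E: refs=F H, marked=C E
Mark F: refs=C, marked=C E F
Mark H: refs=E null A, marked=C E F H
Mark A: refs=G, marked=A C E F H
Mark G: refs=null, marked=A C E F G H
Unmarked (collected): B D

Answer: A C E F G H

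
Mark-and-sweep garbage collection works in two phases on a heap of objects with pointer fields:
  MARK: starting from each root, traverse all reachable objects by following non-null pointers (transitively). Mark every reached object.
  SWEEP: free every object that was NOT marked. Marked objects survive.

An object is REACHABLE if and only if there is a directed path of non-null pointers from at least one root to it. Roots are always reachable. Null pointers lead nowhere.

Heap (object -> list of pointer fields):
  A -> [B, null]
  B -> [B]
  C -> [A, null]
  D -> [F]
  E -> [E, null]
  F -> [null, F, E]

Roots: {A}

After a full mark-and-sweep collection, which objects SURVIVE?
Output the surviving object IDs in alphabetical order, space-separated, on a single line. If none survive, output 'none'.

Answer: A B

Derivation:
Roots: A
Mark A: refs=B null, marked=A
Mark B: refs=B, marked=A B
Unmarked (collected): C D E F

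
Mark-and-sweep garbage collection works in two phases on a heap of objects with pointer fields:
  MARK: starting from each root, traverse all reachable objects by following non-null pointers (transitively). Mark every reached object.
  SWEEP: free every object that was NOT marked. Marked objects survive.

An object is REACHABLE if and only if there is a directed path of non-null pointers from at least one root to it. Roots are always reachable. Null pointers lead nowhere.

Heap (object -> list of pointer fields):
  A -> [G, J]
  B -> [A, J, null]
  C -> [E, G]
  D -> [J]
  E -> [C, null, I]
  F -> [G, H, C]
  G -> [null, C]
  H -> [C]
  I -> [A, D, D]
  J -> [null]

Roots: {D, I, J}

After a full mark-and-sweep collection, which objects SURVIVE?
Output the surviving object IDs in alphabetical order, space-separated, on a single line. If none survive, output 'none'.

Roots: D I J
Mark D: refs=J, marked=D
Mark I: refs=A D D, marked=D I
Mark J: refs=null, marked=D I J
Mark A: refs=G J, marked=A D I J
Mark G: refs=null C, marked=A D G I J
Mark C: refs=E G, marked=A C D G I J
Mark E: refs=C null I, marked=A C D E G I J
Unmarked (collected): B F H

Answer: A C D E G I J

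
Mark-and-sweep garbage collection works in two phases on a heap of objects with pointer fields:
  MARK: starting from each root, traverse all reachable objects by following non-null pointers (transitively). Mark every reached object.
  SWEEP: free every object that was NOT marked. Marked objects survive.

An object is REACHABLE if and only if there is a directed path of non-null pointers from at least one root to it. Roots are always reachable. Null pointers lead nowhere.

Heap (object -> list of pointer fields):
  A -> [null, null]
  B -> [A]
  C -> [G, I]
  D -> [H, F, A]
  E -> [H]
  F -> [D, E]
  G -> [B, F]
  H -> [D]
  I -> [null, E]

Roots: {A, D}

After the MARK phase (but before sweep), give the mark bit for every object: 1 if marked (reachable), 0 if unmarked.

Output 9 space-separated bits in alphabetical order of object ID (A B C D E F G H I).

Roots: A D
Mark A: refs=null null, marked=A
Mark D: refs=H F A, marked=A D
Mark H: refs=D, marked=A D H
Mark F: refs=D E, marked=A D F H
Mark E: refs=H, marked=A D E F H
Unmarked (collected): B C G I

Answer: 1 0 0 1 1 1 0 1 0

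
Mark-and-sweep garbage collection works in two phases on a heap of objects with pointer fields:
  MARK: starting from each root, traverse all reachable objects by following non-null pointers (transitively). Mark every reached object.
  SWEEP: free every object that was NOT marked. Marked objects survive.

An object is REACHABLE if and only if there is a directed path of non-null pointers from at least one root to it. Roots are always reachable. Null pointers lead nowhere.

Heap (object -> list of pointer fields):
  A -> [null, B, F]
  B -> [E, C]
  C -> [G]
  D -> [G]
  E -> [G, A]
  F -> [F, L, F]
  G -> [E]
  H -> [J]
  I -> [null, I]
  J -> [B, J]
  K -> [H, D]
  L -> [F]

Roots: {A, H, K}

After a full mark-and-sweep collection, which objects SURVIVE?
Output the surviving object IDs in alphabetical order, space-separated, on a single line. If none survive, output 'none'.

Answer: A B C D E F G H J K L

Derivation:
Roots: A H K
Mark A: refs=null B F, marked=A
Mark H: refs=J, marked=A H
Mark K: refs=H D, marked=A H K
Mark B: refs=E C, marked=A B H K
Mark F: refs=F L F, marked=A B F H K
Mark J: refs=B J, marked=A B F H J K
Mark D: refs=G, marked=A B D F H J K
Mark E: refs=G A, marked=A B D E F H J K
Mark C: refs=G, marked=A B C D E F H J K
Mark L: refs=F, marked=A B C D E F H J K L
Mark G: refs=E, marked=A B C D E F G H J K L
Unmarked (collected): I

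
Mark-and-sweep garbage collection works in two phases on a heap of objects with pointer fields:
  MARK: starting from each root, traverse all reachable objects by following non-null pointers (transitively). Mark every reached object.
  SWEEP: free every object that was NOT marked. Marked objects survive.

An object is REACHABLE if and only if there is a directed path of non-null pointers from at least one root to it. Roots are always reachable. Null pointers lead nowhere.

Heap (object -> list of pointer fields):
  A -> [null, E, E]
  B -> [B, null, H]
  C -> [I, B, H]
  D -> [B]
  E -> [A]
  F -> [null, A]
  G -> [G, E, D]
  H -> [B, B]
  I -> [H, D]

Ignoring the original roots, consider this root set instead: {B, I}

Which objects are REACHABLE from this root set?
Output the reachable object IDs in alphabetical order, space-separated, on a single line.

Answer: B D H I

Derivation:
Roots: B I
Mark B: refs=B null H, marked=B
Mark I: refs=H D, marked=B I
Mark H: refs=B B, marked=B H I
Mark D: refs=B, marked=B D H I
Unmarked (collected): A C E F G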